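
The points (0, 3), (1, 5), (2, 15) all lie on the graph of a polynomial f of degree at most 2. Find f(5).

Forward differences of the values at x = 0, 1, 2:
  f  : 3  5  15
  Δ  : 2  10
  Δ^2: 8
The second differences are constant, confirming degree 2.
Interpolating (Newton forward form) and evaluating at x = 5 gives f(5) = 93.

93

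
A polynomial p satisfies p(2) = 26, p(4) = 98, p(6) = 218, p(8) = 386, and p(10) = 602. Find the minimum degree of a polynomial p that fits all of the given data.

Forward differences of the values at x = 2, 4, 6, 8, 10:
  p  : 26  98  218  386  602
  Δ  : 72  120  168  216
  Δ^2: 48  48  48
  Δ^3: 0  0
  Δ^4: 0
The second differences are constant (48) and nonzero, while all higher differences vanish, so the minimal degree is 2.

2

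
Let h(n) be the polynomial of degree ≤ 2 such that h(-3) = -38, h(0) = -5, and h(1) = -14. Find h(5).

-150

Using the Lagrange interpolation formula with nodes -3, 0, 1:
  L_0(n) = n(n - 1) / 12
  L_1(n) = (n + 3)(n - 1) / -3
  L_2(n) = (n + 3)n / 4
Then h(n) = -38·L_0(n) - 5·L_1(n) - 14·L_2(n).
Expanding and collecting terms gives h(n) = -5n^2 - 4n - 5.
Evaluating at n = 5: h(5) = -150.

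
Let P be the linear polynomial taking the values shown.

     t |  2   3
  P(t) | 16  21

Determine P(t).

P(t) = 5t + 6

Using the Lagrange interpolation formula with nodes 2, 3:
  L_0(t) = (t - 3) / -1
  L_1(t) = (t - 2) / 1
Then P(t) = 16·L_0(t) + 21·L_1(t).
Expanding and collecting terms gives P(t) = 5t + 6.
Check: P(3) = 21. ✓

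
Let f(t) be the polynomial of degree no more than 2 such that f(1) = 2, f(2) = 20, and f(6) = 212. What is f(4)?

92

Using the Lagrange interpolation formula with nodes 1, 2, 6:
  L_0(t) = (t - 2)(t - 6) / 5
  L_1(t) = (t - 1)(t - 6) / -4
  L_2(t) = (t - 1)(t - 2) / 20
Then f(t) = 2·L_0(t) + 20·L_1(t) + 212·L_2(t).
Expanding and collecting terms gives f(t) = 6t^2 - 4.
Evaluating at t = 4: f(4) = 92.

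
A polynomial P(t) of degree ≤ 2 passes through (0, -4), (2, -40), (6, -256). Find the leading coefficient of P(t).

Write P(t) = at^2 + bt + c. Substituting each data point gives a linear system:
  c = -4
  4a + 2b + c = -40
  36a + 6b + c = -256
Solving the system yields a = -6, b = -6, c = -4.
So P(t) = -6t² - 6t - 4.
The leading coefficient is -6.

-6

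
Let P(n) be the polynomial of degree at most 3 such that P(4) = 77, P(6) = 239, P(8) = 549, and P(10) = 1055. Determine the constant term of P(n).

Write P(n) = an^3 + bn^2 + cn + d. Substituting each data point gives a linear system:
  64a + 16b + 4c + d = 77
  216a + 36b + 6c + d = 239
  512a + 64b + 8c + d = 549
  1000a + 100b + 10c + d = 1055
Solving the system yields a = 1, b = 1/2, c = 0, d = 5.
So P(n) = n³ + (1/2)n² + 5.
The constant term is 5.

5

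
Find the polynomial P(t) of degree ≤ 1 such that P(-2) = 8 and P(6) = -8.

Using the Lagrange interpolation formula with nodes -2, 6:
  L_0(t) = (t - 6) / -8
  L_1(t) = (t + 2) / 8
Then P(t) = 8·L_0(t) - 8·L_1(t).
Expanding and collecting terms gives P(t) = -2t + 4.
Check: P(6) = -8. ✓

P(t) = -2t + 4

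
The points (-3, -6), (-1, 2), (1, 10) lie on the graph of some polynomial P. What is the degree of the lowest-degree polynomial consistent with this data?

Forward differences of the values at x = -3, -1, 1:
  P  : -6  2  10
  Δ  : 8  8
  Δ^2: 0
The first differences are constant (8) and nonzero, while all higher differences vanish, so the minimal degree is 1.

1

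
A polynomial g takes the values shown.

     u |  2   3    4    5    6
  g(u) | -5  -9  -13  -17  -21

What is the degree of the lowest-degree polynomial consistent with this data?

1

Forward differences of the values at u = 2, 3, 4, 5, 6:
  g  : -5  -9  -13  -17  -21
  Δ  : -4  -4  -4  -4
  Δ^2: 0  0  0
  Δ^3: 0  0
  Δ^4: 0
The first differences are constant (-4) and nonzero, while all higher differences vanish, so the minimal degree is 1.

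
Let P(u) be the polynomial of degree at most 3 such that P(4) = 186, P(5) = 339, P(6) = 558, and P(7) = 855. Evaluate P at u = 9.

Forward differences of the values at u = 4, 5, 6, 7:
  P  : 186  339  558  855
  Δ  : 153  219  297
  Δ^2: 66  78
  Δ^3: 12
The third differences are constant, confirming degree 3.
Interpolating (Newton forward form) and evaluating at u = 9 gives P(9) = 1731.

1731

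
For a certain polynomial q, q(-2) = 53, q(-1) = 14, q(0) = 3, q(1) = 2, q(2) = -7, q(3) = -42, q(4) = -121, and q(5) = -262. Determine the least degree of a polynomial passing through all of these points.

3

Forward differences of the values at x = -2, -1, 0, 1, 2, 3, 4, 5:
  q  : 53  14  3  2  -7  -42  -121  -262
  Δ  : -39  -11  -1  -9  -35  -79  -141
  Δ^2: 28  10  -8  -26  -44  -62
  Δ^3: -18  -18  -18  -18  -18
  Δ^4: 0  0  0  0
  Δ^5: 0  0  0
  Δ^6: 0  0
  Δ^7: 0
The third differences are constant (-18) and nonzero, while all higher differences vanish, so the minimal degree is 3.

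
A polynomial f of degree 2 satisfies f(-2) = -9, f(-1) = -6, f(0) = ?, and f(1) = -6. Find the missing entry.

On equispaced nodes a degree-2 polynomial has vanishing third forward difference, so
  - f(-2) + 3·f(-1) - 3·f(0) + f(1) = 0.
Substituting the known values and solving for f(0):
  -3·f(0) = 15
  f(0) = -5.

-5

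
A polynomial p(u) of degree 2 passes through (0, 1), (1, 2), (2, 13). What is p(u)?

p(u) = 5u^2 - 4u + 1

Write p(u) = au^2 + bu + c. Substituting each data point gives a linear system:
  c = 1
  a + b + c = 2
  4a + 2b + c = 13
Solving the system yields a = 5, b = -4, c = 1.
So p(u) = 5u² - 4u + 1.
Check: p(1) = 2. ✓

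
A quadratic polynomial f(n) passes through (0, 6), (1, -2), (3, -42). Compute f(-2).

Using the Lagrange interpolation formula with nodes 0, 1, 3:
  L_0(n) = (n - 1)(n - 3) / 3
  L_1(n) = n(n - 3) / -2
  L_2(n) = n(n - 1) / 6
Then f(n) = 6·L_0(n) - 2·L_1(n) - 42·L_2(n).
Expanding and collecting terms gives f(n) = -4n² - 4n + 6.
Evaluating at n = -2: f(-2) = -2.

-2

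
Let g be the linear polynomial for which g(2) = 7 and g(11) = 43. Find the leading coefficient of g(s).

Write g(s) = as + b. Substituting each data point gives a linear system:
  2a + b = 7
  11a + b = 43
Solving the system yields a = 4, b = -1.
So g(s) = 4s - 1.
The leading coefficient is 4.

4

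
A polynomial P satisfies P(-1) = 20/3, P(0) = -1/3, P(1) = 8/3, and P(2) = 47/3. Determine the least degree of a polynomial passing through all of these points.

2

Forward differences of the values at t = -1, 0, 1, 2:
  P  : 20/3  -1/3  8/3  47/3
  Δ  : -7  3  13
  Δ^2: 10  10
  Δ^3: 0
The second differences are constant (10) and nonzero, while all higher differences vanish, so the minimal degree is 2.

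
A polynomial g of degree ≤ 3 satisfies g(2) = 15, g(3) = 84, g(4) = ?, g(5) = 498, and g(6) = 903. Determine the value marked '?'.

235

On equispaced nodes a degree-3 polynomial has vanishing fourth forward difference, so
  g(2) - 4·g(3) + 6·g(4) - 4·g(5) + g(6) = 0.
Substituting the known values and solving for g(4):
  6·g(4) = 1410
  g(4) = 235.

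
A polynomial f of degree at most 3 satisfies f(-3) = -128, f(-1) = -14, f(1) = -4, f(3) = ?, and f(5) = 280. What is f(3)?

The 4 known points determine the degree-3 polynomial uniquely.
Write f(n) = an^3 + bn^2 + cn + d. Substituting each data point gives a linear system:
  -27a + 9b - 3c + d = -128
  -a + b - c + d = -14
  a + b + c + d = -4
  125a + 25b + 5c + d = 280
Solving the system yields a = 3, b = -4, c = 2, d = -5.
So f(n) = 3n^3 - 4n^2 + 2n - 5.
Then f(3) = 46.

46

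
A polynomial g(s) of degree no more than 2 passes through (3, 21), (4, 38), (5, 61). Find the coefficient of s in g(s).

-4

Write g(s) = as^2 + bs + c. Substituting each data point gives a linear system:
  9a + 3b + c = 21
  16a + 4b + c = 38
  25a + 5b + c = 61
Solving the system yields a = 3, b = -4, c = 6.
So g(s) = 3s^2 - 4s + 6.
The coefficient of s is -4.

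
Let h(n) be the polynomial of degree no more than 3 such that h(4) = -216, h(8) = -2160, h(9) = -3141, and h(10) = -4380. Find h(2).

-12

Using the Lagrange interpolation formula with nodes 4, 8, 9, 10:
  L_0(n) = (n - 8)(n - 9)(n - 10) / -120
  L_1(n) = (n - 4)(n - 9)(n - 10) / 8
  L_2(n) = (n - 4)(n - 8)(n - 10) / -5
  L_3(n) = (n - 4)(n - 8)(n - 9) / 12
Then h(n) = -216·L_0(n) - 2160·L_1(n) - 3141·L_2(n) - 4380·L_3(n).
Expanding and collecting terms gives h(n) = -5n^3 + 6n^2 + 2n.
Evaluating at n = 2: h(2) = -12.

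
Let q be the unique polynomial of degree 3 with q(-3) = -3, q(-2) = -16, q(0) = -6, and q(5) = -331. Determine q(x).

Write q(x) = ax^3 + bx^2 + cx + d. Substituting each data point gives a linear system:
  -27a + 9b - 3c + d = -3
  -8a + 4b - 2c + d = -16
  d = -6
  125a + 25b + 5c + d = -331
Solving the system yields a = -2, b = -4, c = 5, d = -6.
So q(x) = -2x^3 - 4x^2 + 5x - 6.
Check: q(5) = -331. ✓

q(x) = -2x^3 - 4x^2 + 5x - 6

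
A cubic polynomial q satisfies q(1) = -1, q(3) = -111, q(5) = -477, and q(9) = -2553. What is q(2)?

Write q(n) = an^3 + bn^2 + cn + d. Substituting each data point gives a linear system:
  a + b + c + d = -1
  27a + 9b + 3c + d = -111
  125a + 25b + 5c + d = -477
  729a + 81b + 9c + d = -2553
Solving the system yields a = -3, b = -5, c = 4, d = 3.
So q(n) = -3n³ - 5n² + 4n + 3.
Then q(2) = -33.

-33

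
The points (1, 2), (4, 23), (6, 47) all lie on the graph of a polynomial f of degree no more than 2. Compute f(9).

Write f(x) = ax^2 + bx + c. Substituting each data point gives a linear system:
  a + b + c = 2
  16a + 4b + c = 23
  36a + 6b + c = 47
Solving the system yields a = 1, b = 2, c = -1.
So f(x) = x² + 2x - 1.
Then f(9) = 98.

98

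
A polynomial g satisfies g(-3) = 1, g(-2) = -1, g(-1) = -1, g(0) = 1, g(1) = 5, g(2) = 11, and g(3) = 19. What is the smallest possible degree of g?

Forward differences of the values at s = -3, -2, -1, 0, 1, 2, 3:
  g  : 1  -1  -1  1  5  11  19
  Δ  : -2  0  2  4  6  8
  Δ^2: 2  2  2  2  2
  Δ^3: 0  0  0  0
  Δ^4: 0  0  0
  Δ^5: 0  0
  Δ^6: 0
The second differences are constant (2) and nonzero, while all higher differences vanish, so the minimal degree is 2.

2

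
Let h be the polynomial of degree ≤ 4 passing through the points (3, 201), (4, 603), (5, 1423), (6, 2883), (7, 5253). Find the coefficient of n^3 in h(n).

Write h(n) = an^4 + bn^3 + cn^2 + dn + e. Substituting each data point gives a linear system:
  81a + 27b + 9c + 3d + e = 201
  256a + 64b + 16c + 4d + e = 603
  625a + 125b + 25c + 5d + e = 1423
  1296a + 216b + 36c + 6d + e = 2883
  2401a + 343b + 49c + 7d + e = 5253
Solving the system yields a = 2, b = 1, c = 3, d = -6, e = 3.
So h(n) = 2n^4 + n^3 + 3n^2 - 6n + 3.
The coefficient of n^3 is 1.

1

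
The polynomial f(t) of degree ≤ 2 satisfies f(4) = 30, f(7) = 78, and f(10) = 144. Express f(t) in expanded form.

f(t) = t^2 + 5t - 6

Write f(t) = at^2 + bt + c. Substituting each data point gives a linear system:
  16a + 4b + c = 30
  49a + 7b + c = 78
  100a + 10b + c = 144
Solving the system yields a = 1, b = 5, c = -6.
So f(t) = t^2 + 5t - 6.
Check: f(7) = 78. ✓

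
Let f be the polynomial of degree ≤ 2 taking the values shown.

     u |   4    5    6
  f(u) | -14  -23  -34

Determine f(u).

f(u) = -u^2 + 2

Using the Lagrange interpolation formula with nodes 4, 5, 6:
  L_0(u) = (u - 5)(u - 6) / 2
  L_1(u) = (u - 4)(u - 6) / -1
  L_2(u) = (u - 4)(u - 5) / 2
Then f(u) = -14·L_0(u) - 23·L_1(u) - 34·L_2(u).
Expanding and collecting terms gives f(u) = -u^2 + 2.
Check: f(5) = -23. ✓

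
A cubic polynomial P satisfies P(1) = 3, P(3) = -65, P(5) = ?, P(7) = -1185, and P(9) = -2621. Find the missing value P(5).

-397

On equispaced nodes a degree-3 polynomial has vanishing fourth forward difference, so
  P(1) - 4·P(3) + 6·P(5) - 4·P(7) + P(9) = 0.
Substituting the known values and solving for P(5):
  6·P(5) = -2382
  P(5) = -397.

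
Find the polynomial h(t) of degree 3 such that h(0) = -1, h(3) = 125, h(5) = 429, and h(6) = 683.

h(t) = 2t^3 + 6t^2 + 6t - 1

Write h(t) = at^3 + bt^2 + ct + d. Substituting each data point gives a linear system:
  d = -1
  27a + 9b + 3c + d = 125
  125a + 25b + 5c + d = 429
  216a + 36b + 6c + d = 683
Solving the system yields a = 2, b = 6, c = 6, d = -1.
So h(t) = 2t^3 + 6t^2 + 6t - 1.
Check: h(3) = 125. ✓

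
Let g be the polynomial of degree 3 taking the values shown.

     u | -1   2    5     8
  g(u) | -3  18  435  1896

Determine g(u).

g(u) = 4u^3 - 2u^2 - 3u

Using the Lagrange interpolation formula with nodes -1, 2, 5, 8:
  L_0(u) = (u - 2)(u - 5)(u - 8) / -162
  L_1(u) = (u + 1)(u - 5)(u - 8) / 54
  L_2(u) = (u + 1)(u - 2)(u - 8) / -54
  L_3(u) = (u + 1)(u - 2)(u - 5) / 162
Then g(u) = -3·L_0(u) + 18·L_1(u) + 435·L_2(u) + 1896·L_3(u).
Expanding and collecting terms gives g(u) = 4u³ - 2u² - 3u.
Check: g(5) = 435. ✓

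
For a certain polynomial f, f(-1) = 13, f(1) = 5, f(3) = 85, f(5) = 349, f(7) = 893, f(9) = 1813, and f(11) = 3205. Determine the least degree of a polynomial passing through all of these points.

Forward differences of the values at n = -1, 1, 3, 5, 7, 9, 11:
  f  : 13  5  85  349  893  1813  3205
  Δ  : -8  80  264  544  920  1392
  Δ^2: 88  184  280  376  472
  Δ^3: 96  96  96  96
  Δ^4: 0  0  0
  Δ^5: 0  0
  Δ^6: 0
The third differences are constant (96) and nonzero, while all higher differences vanish, so the minimal degree is 3.

3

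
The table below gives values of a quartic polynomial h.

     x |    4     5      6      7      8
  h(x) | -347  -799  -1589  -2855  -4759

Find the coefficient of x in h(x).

5

Write h(x) = ax^4 + bx^3 + cx^2 + dx + e. Substituting each data point gives a linear system:
  256a + 64b + 16c + 4d + e = -347
  625a + 125b + 25c + 5d + e = -799
  1296a + 216b + 36c + 6d + e = -1589
  2401a + 343b + 49c + 7d + e = -2855
  4096a + 512b + 64c + 8d + e = -4759
Solving the system yields a = -1, b = -1, c = -3, d = 5, e = 1.
So h(x) = -x⁴ - x³ - 3x² + 5x + 1.
The coefficient of x is 5.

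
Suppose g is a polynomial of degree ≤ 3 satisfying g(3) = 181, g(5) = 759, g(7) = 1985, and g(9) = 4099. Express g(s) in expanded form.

Using the Lagrange interpolation formula with nodes 3, 5, 7, 9:
  L_0(s) = (s - 5)(s - 7)(s - 9) / -48
  L_1(s) = (s - 3)(s - 7)(s - 9) / 16
  L_2(s) = (s - 3)(s - 5)(s - 9) / -16
  L_3(s) = (s - 3)(s - 5)(s - 7) / 48
Then g(s) = 181·L_0(s) + 759·L_1(s) + 1985·L_2(s) + 4099·L_3(s).
Expanding and collecting terms gives g(s) = 5s³ + 6s² - 4s + 4.
Check: g(7) = 1985. ✓

g(s) = 5s^3 + 6s^2 - 4s + 4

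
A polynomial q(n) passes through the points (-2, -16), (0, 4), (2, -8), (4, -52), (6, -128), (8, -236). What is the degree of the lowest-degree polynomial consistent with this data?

Forward differences of the values at n = -2, 0, 2, 4, 6, 8:
  q  : -16  4  -8  -52  -128  -236
  Δ  : 20  -12  -44  -76  -108
  Δ^2: -32  -32  -32  -32
  Δ^3: 0  0  0
  Δ^4: 0  0
  Δ^5: 0
The second differences are constant (-32) and nonzero, while all higher differences vanish, so the minimal degree is 2.

2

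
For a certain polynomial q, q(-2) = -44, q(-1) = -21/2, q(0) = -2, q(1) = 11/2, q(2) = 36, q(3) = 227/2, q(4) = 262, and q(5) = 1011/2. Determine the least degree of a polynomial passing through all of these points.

3

Forward differences of the values at n = -2, -1, 0, 1, 2, 3, 4, 5:
  q  : -44  -21/2  -2  11/2  36  227/2  262  1011/2
  Δ  : 67/2  17/2  15/2  61/2  155/2  297/2  487/2
  Δ^2: -25  -1  23  47  71  95
  Δ^3: 24  24  24  24  24
  Δ^4: 0  0  0  0
  Δ^5: 0  0  0
  Δ^6: 0  0
  Δ^7: 0
The third differences are constant (24) and nonzero, while all higher differences vanish, so the minimal degree is 3.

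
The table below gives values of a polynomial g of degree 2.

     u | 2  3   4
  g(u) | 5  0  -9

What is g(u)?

g(u) = -2u^2 + 5u + 3

Using the Lagrange interpolation formula with nodes 2, 3, 4:
  L_0(u) = (u - 3)(u - 4) / 2
  L_1(u) = (u - 2)(u - 4) / -1
  L_2(u) = (u - 2)(u - 3) / 2
Then g(u) = 5·L_0(u) + 0·L_1(u) - 9·L_2(u).
Expanding and collecting terms gives g(u) = -2u^2 + 5u + 3.
Check: g(2) = 5. ✓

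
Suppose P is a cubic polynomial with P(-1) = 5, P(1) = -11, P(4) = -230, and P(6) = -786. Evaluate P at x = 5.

Write P(x) = ax^3 + bx^2 + cx + d. Substituting each data point gives a linear system:
  -a + b - c + d = 5
  a + b + c + d = -11
  64a + 16b + 4c + d = -230
  216a + 36b + 6c + d = -786
Solving the system yields a = -4, b = 3, c = -4, d = -6.
So P(x) = -4x³ + 3x² - 4x - 6.
Then P(5) = -451.

-451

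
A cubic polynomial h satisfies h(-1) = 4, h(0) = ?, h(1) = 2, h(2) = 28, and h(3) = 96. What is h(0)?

On equispaced nodes a degree-3 polynomial has vanishing fourth forward difference, so
  h(-1) - 4·h(0) + 6·h(1) - 4·h(2) + h(3) = 0.
Substituting the known values and solving for h(0):
  -4·h(0) = 0
  h(0) = 0.

0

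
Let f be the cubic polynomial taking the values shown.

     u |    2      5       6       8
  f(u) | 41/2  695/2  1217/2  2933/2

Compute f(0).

5/2

Write f(u) = au^3 + bu^2 + cu + d. Substituting each data point gives a linear system:
  8a + 4b + 2c + d = 41/2
  125a + 25b + 5c + d = 695/2
  216a + 36b + 6c + d = 1217/2
  512a + 64b + 8c + d = 2933/2
Solving the system yields a = 3, b = -1, c = -1, d = 5/2.
So f(u) = 3u^3 - u^2 - u + 5/2.
Then f(0) = 5/2.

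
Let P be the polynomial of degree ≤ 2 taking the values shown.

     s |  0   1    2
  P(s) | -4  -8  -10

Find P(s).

Using the Lagrange interpolation formula with nodes 0, 1, 2:
  L_0(s) = (s - 1)(s - 2) / 2
  L_1(s) = s(s - 2) / -1
  L_2(s) = s(s - 1) / 2
Then P(s) = -4·L_0(s) - 8·L_1(s) - 10·L_2(s).
Expanding and collecting terms gives P(s) = s^2 - 5s - 4.
Check: P(0) = -4. ✓

P(s) = s^2 - 5s - 4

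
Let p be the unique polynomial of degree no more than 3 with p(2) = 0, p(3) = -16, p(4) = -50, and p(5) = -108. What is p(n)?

p(n) = -n^3 + 3n + 2

Write p(n) = an^3 + bn^2 + cn + d. Substituting each data point gives a linear system:
  8a + 4b + 2c + d = 0
  27a + 9b + 3c + d = -16
  64a + 16b + 4c + d = -50
  125a + 25b + 5c + d = -108
Solving the system yields a = -1, b = 0, c = 3, d = 2.
So p(n) = -n³ + 3n + 2.
Check: p(2) = 0. ✓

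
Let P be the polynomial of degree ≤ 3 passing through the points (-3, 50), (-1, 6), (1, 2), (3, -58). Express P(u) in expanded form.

Write P(u) = au^3 + bu^2 + cu + d. Substituting each data point gives a linear system:
  -27a + 9b - 3c + d = 50
  -a + b - c + d = 6
  a + b + c + d = 2
  27a + 9b + 3c + d = -58
Solving the system yields a = -2, b = -1, c = 0, d = 5.
So P(u) = -2u^3 - u^2 + 5.
Check: P(1) = 2. ✓

P(u) = -2u^3 - u^2 + 5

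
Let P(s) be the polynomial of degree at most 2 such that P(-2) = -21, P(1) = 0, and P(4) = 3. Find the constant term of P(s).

Write P(s) = as^2 + bs + c. Substituting each data point gives a linear system:
  4a - 2b + c = -21
  a + b + c = 0
  16a + 4b + c = 3
Solving the system yields a = -1, b = 6, c = -5.
So P(s) = -s^2 + 6s - 5.
The constant term is -5.

-5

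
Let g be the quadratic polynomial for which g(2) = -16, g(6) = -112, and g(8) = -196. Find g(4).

Using the Lagrange interpolation formula with nodes 2, 6, 8:
  L_0(n) = (n - 6)(n - 8) / 24
  L_1(n) = (n - 2)(n - 8) / -8
  L_2(n) = (n - 2)(n - 6) / 12
Then g(n) = -16·L_0(n) - 112·L_1(n) - 196·L_2(n).
Expanding and collecting terms gives g(n) = -3n^2 - 4.
Evaluating at n = 4: g(4) = -52.

-52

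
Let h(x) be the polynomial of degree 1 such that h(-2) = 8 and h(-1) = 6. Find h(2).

0

Write h(x) = ax + b. Substituting each data point gives a linear system:
  -2a + b = 8
  -a + b = 6
Solving the system yields a = -2, b = 4.
So h(x) = -2x + 4.
Then h(2) = 0.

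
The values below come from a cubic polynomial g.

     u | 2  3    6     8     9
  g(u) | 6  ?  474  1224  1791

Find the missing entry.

39

The 4 known points determine the degree-3 polynomial uniquely.
Write g(u) = au^3 + bu^2 + cu + d. Substituting each data point gives a linear system:
  8a + 4b + 2c + d = 6
  216a + 36b + 6c + d = 474
  512a + 64b + 8c + d = 1224
  729a + 81b + 9c + d = 1791
Solving the system yields a = 3, b = -5, c = 1, d = 0.
So g(u) = 3u^3 - 5u^2 + u.
Then g(3) = 39.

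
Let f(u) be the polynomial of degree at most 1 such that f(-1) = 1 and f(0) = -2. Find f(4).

-14

Using the Lagrange interpolation formula with nodes -1, 0:
  L_0(u) = u / -1
  L_1(u) = (u + 1) / 1
Then f(u) = 1·L_0(u) - 2·L_1(u).
Expanding and collecting terms gives f(u) = -3u - 2.
Evaluating at u = 4: f(4) = -14.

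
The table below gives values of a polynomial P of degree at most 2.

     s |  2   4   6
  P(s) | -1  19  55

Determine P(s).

P(s) = 2s^2 - 2s - 5

Using the Lagrange interpolation formula with nodes 2, 4, 6:
  L_0(s) = (s - 4)(s - 6) / 8
  L_1(s) = (s - 2)(s - 6) / -4
  L_2(s) = (s - 2)(s - 4) / 8
Then P(s) = -1·L_0(s) + 19·L_1(s) + 55·L_2(s).
Expanding and collecting terms gives P(s) = 2s^2 - 2s - 5.
Check: P(6) = 55. ✓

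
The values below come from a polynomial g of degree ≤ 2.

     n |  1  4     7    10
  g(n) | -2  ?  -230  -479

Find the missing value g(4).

The 3 known points determine the degree-2 polynomial uniquely.
Write g(n) = an^2 + bn + c. Substituting each data point gives a linear system:
  a + b + c = -2
  49a + 7b + c = -230
  100a + 10b + c = -479
Solving the system yields a = -5, b = 2, c = 1.
So g(n) = -5n^2 + 2n + 1.
Then g(4) = -71.

-71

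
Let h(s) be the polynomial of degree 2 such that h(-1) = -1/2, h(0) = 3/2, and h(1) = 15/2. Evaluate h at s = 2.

Write h(s) = as^2 + bs + c. Substituting each data point gives a linear system:
  a - b + c = -1/2
  c = 3/2
  a + b + c = 15/2
Solving the system yields a = 2, b = 4, c = 3/2.
So h(s) = 2s^2 + 4s + 3/2.
Then h(2) = 35/2.

35/2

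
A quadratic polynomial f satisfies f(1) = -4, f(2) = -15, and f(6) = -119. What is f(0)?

1

Write f(s) = as^2 + bs + c. Substituting each data point gives a linear system:
  a + b + c = -4
  4a + 2b + c = -15
  36a + 6b + c = -119
Solving the system yields a = -3, b = -2, c = 1.
So f(s) = -3s^2 - 2s + 1.
Then f(0) = 1.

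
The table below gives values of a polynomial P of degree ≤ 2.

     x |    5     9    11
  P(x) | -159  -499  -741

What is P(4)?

-104

Using the Lagrange interpolation formula with nodes 5, 9, 11:
  L_0(x) = (x - 9)(x - 11) / 24
  L_1(x) = (x - 5)(x - 11) / -8
  L_2(x) = (x - 5)(x - 9) / 12
Then P(x) = -159·L_0(x) - 499·L_1(x) - 741·L_2(x).
Expanding and collecting terms gives P(x) = -6x^2 - x - 4.
Evaluating at x = 4: P(4) = -104.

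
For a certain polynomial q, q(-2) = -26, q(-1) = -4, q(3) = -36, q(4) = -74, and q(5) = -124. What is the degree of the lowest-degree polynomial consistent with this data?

2

Divided differences on the nodes -2, -1, 3, 4, 5:
  order 0: -26  -4  -36  -74  -124
  order 1: 22  -8  -38  -50
  order 2: -6  -6  -6
  order 3: 0  0
  order 4: 0
The order-2 divided differences are all -6 (nonzero) and every higher order vanishes, so the data lies on a polynomial of degree exactly 2.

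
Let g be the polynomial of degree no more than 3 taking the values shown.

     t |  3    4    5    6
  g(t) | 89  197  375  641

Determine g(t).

g(t) = 3t^3 - t^2 + 4t + 5

Write g(t) = at^3 + bt^2 + ct + d. Substituting each data point gives a linear system:
  27a + 9b + 3c + d = 89
  64a + 16b + 4c + d = 197
  125a + 25b + 5c + d = 375
  216a + 36b + 6c + d = 641
Solving the system yields a = 3, b = -1, c = 4, d = 5.
So g(t) = 3t³ - t² + 4t + 5.
Check: g(6) = 641. ✓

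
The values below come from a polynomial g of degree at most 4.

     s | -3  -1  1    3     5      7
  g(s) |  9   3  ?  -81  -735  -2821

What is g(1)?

The 5 known points determine the degree-4 polynomial uniquely.
Write g(s) = as^4 + bs^3 + cs^2 + ds + e. Substituting each data point gives a linear system:
  81a - 27b + 9c - 3d + e = 9
  a - b + c - d + e = 3
  81a + 27b + 9c + 3d + e = -81
  625a + 125b + 25c + 5d + e = -735
  2401a + 343b + 49c + 7d + e = -2821
Solving the system yields a = -1, b = -2, c = 5, d = 3, e = 0.
So g(s) = -s⁴ - 2s³ + 5s² + 3s.
Then g(1) = 5.

5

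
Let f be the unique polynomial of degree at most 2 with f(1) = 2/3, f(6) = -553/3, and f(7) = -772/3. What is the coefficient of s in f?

5

Write f(s) = as^2 + bs + c. Substituting each data point gives a linear system:
  a + b + c = 2/3
  36a + 6b + c = -553/3
  49a + 7b + c = -772/3
Solving the system yields a = -6, b = 5, c = 5/3.
So f(s) = -6s^2 + 5s + 5/3.
The coefficient of s is 5.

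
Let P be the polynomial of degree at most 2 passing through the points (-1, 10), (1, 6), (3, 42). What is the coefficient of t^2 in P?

Write P(t) = at^2 + bt + c. Substituting each data point gives a linear system:
  a - b + c = 10
  a + b + c = 6
  9a + 3b + c = 42
Solving the system yields a = 5, b = -2, c = 3.
So P(t) = 5t² - 2t + 3.
The leading coefficient is 5.

5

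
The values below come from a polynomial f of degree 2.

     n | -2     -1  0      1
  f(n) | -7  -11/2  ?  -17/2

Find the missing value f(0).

-6

On equispaced nodes a degree-2 polynomial has vanishing third forward difference, so
  - f(-2) + 3·f(-1) - 3·f(0) + f(1) = 0.
Substituting the known values and solving for f(0):
  -3·f(0) = 18
  f(0) = -6.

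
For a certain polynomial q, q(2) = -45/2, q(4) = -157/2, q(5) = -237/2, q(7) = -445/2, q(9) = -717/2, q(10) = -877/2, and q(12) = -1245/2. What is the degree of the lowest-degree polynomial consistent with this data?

Divided differences on the nodes 2, 4, 5, 7, 9, 10, 12:
  order 0: -45/2  -157/2  -237/2  -445/2  -717/2  -877/2  -1245/2
  order 1: -28  -40  -52  -68  -80  -92
  order 2: -4  -4  -4  -4  -4
  order 3: 0  0  0  0
  order 4: 0  0  0
  order 5: 0  0
  order 6: 0
The order-2 divided differences are all -4 (nonzero) and every higher order vanishes, so the data lies on a polynomial of degree exactly 2.

2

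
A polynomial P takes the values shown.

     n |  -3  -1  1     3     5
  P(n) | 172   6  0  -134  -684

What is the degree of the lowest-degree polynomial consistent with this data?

3

Forward differences of the values at n = -3, -1, 1, 3, 5:
  P  : 172  6  0  -134  -684
  Δ  : -166  -6  -134  -550
  Δ^2: 160  -128  -416
  Δ^3: -288  -288
  Δ^4: 0
The third differences are constant (-288) and nonzero, while all higher differences vanish, so the minimal degree is 3.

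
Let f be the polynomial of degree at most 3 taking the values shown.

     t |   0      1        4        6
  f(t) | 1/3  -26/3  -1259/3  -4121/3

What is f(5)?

-2414/3

Write f(t) = at^3 + bt^2 + ct + d. Substituting each data point gives a linear system:
  d = 1/3
  a + b + c + d = -26/3
  64a + 16b + 4c + d = -1259/3
  216a + 36b + 6c + d = -4121/3
Solving the system yields a = -6, b = -2, c = -1, d = 1/3.
So f(t) = -6t³ - 2t² - t + 1/3.
Then f(5) = -2414/3.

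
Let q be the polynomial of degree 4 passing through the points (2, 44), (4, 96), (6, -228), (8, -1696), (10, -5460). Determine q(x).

q(x) = -x^4 + 4x^3 + 5x^2 + 4x

Write q(x) = ax^4 + bx^3 + cx^2 + dx + e. Substituting each data point gives a linear system:
  16a + 8b + 4c + 2d + e = 44
  256a + 64b + 16c + 4d + e = 96
  1296a + 216b + 36c + 6d + e = -228
  4096a + 512b + 64c + 8d + e = -1696
  10000a + 1000b + 100c + 10d + e = -5460
Solving the system yields a = -1, b = 4, c = 5, d = 4, e = 0.
So q(x) = -x⁴ + 4x³ + 5x² + 4x.
Check: q(6) = -228. ✓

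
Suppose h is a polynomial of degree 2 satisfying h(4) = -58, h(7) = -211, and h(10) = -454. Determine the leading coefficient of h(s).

Write h(s) = as^2 + bs + c. Substituting each data point gives a linear system:
  16a + 4b + c = -58
  49a + 7b + c = -211
  100a + 10b + c = -454
Solving the system yields a = -5, b = 4, c = 6.
So h(s) = -5s^2 + 4s + 6.
The leading coefficient is -5.

-5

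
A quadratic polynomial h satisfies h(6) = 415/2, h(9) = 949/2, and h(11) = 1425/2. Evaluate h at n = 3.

97/2

Using the Lagrange interpolation formula with nodes 6, 9, 11:
  L_0(n) = (n - 9)(n - 11) / 15
  L_1(n) = (n - 6)(n - 11) / -6
  L_2(n) = (n - 6)(n - 9) / 10
Then h(n) = 415/2·L_0(n) + 949/2·L_1(n) + 1425/2·L_2(n).
Expanding and collecting terms gives h(n) = 6n^2 - n - 5/2.
Evaluating at n = 3: h(3) = 97/2.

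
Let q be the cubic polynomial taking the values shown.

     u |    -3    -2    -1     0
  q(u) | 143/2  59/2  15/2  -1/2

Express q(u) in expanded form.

q(u) = -u^3 + 4u^2 - 3u - 1/2

Write q(u) = au^3 + bu^2 + cu + d. Substituting each data point gives a linear system:
  -27a + 9b - 3c + d = 143/2
  -8a + 4b - 2c + d = 59/2
  -a + b - c + d = 15/2
  d = -1/2
Solving the system yields a = -1, b = 4, c = -3, d = -1/2.
So q(u) = -u^3 + 4u^2 - 3u - 1/2.
Check: q(-1) = 15/2. ✓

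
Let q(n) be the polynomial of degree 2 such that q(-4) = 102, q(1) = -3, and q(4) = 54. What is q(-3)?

61

Write q(n) = an^2 + bn + c. Substituting each data point gives a linear system:
  16a - 4b + c = 102
  a + b + c = -3
  16a + 4b + c = 54
Solving the system yields a = 5, b = -6, c = -2.
So q(n) = 5n^2 - 6n - 2.
Then q(-3) = 61.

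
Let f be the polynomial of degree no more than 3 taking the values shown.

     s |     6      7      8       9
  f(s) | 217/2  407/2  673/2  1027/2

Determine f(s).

Write f(s) = as^3 + bs^2 + cs + d. Substituting each data point gives a linear system:
  216a + 36b + 6c + d = 217/2
  343a + 49b + 7c + d = 407/2
  512a + 64b + 8c + d = 673/2
  729a + 81b + 9c + d = 1027/2
Solving the system yields a = 1, b = -2, c = -6, d = 1/2.
So f(s) = s³ - 2s² - 6s + 1/2.
Check: f(6) = 217/2. ✓

f(s) = s^3 - 2s^2 - 6s + 1/2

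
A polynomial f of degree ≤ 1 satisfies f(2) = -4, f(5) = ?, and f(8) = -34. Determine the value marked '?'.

On equispaced nodes a degree-1 polynomial has vanishing second forward difference, so
  f(2) - 2·f(5) + f(8) = 0.
Substituting the known values and solving for f(5):
  -2·f(5) = 38
  f(5) = -19.

-19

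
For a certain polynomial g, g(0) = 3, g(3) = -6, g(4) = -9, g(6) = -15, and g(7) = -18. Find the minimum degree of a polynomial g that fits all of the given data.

1

Divided differences on the nodes 0, 3, 4, 6, 7:
  order 0: 3  -6  -9  -15  -18
  order 1: -3  -3  -3  -3
  order 2: 0  0  0
  order 3: 0  0
  order 4: 0
The order-1 divided differences are all -3 (nonzero) and every higher order vanishes, so the data lies on a polynomial of degree exactly 1.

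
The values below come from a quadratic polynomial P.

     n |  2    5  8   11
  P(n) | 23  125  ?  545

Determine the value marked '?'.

The 3 known points determine the degree-2 polynomial uniquely.
Write P(n) = an^2 + bn + c. Substituting each data point gives a linear system:
  4a + 2b + c = 23
  25a + 5b + c = 125
  121a + 11b + c = 545
Solving the system yields a = 4, b = 6, c = -5.
So P(n) = 4n^2 + 6n - 5.
Then P(8) = 299.

299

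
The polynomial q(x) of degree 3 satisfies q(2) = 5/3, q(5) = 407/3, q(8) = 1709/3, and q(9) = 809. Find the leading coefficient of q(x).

1

Write q(x) = ax^3 + bx^2 + cx + d. Substituting each data point gives a linear system:
  8a + 4b + 2c + d = 5/3
  125a + 25b + 5c + d = 407/3
  512a + 64b + 8c + d = 1709/3
  729a + 81b + 9c + d = 809
Solving the system yields a = 1, b = 5/3, c = -6, d = -1.
So q(x) = x³ + (5/3)x² - 6x - 1.
The leading coefficient is 1.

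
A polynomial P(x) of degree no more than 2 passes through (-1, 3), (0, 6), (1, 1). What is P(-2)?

Using the Lagrange interpolation formula with nodes -1, 0, 1:
  L_0(x) = x(x - 1) / 2
  L_1(x) = (x + 1)(x - 1) / -1
  L_2(x) = (x + 1)x / 2
Then P(x) = 3·L_0(x) + 6·L_1(x) + 1·L_2(x).
Expanding and collecting terms gives P(x) = -4x^2 - x + 6.
Evaluating at x = -2: P(-2) = -8.

-8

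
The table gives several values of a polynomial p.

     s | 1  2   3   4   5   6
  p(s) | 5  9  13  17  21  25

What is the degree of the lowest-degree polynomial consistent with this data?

1

Forward differences of the values at s = 1, 2, 3, 4, 5, 6:
  p  : 5  9  13  17  21  25
  Δ  : 4  4  4  4  4
  Δ^2: 0  0  0  0
  Δ^3: 0  0  0
  Δ^4: 0  0
  Δ^5: 0
The first differences are constant (4) and nonzero, while all higher differences vanish, so the minimal degree is 1.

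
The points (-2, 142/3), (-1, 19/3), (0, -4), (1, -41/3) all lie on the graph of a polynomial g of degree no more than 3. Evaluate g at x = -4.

Write g(x) = ax^3 + bx^2 + cx + d. Substituting each data point gives a linear system:
  -8a + 4b - 2c + d = 142/3
  -a + b - c + d = 19/3
  d = -4
  a + b + c + d = -41/3
Solving the system yields a = -5, b = 1/3, c = -5, d = -4.
So g(x) = -5x^3 + (1/3)x^2 - 5x - 4.
Then g(-4) = 1024/3.

1024/3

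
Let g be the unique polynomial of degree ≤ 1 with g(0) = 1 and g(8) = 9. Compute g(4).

5

Using the Lagrange interpolation formula with nodes 0, 8:
  L_0(n) = (n - 8) / -8
  L_1(n) = n / 8
Then g(n) = 1·L_0(n) + 9·L_1(n).
Expanding and collecting terms gives g(n) = n + 1.
Evaluating at n = 4: g(4) = 5.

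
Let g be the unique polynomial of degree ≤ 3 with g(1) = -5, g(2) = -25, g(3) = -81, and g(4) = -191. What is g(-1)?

Using the Lagrange interpolation formula with nodes 1, 2, 3, 4:
  L_0(x) = (x - 2)(x - 3)(x - 4) / -6
  L_1(x) = (x - 1)(x - 3)(x - 4) / 2
  L_2(x) = (x - 1)(x - 2)(x - 4) / -2
  L_3(x) = (x - 1)(x - 2)(x - 3) / 6
Then g(x) = -5·L_0(x) - 25·L_1(x) - 81·L_2(x) - 191·L_3(x).
Expanding and collecting terms gives g(x) = -3x^3 + x - 3.
Evaluating at x = -1: g(-1) = -1.

-1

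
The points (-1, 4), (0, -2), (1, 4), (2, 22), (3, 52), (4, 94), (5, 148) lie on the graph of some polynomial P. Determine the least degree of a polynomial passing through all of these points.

Forward differences of the values at t = -1, 0, 1, 2, 3, 4, 5:
  P  : 4  -2  4  22  52  94  148
  Δ  : -6  6  18  30  42  54
  Δ^2: 12  12  12  12  12
  Δ^3: 0  0  0  0
  Δ^4: 0  0  0
  Δ^5: 0  0
  Δ^6: 0
The second differences are constant (12) and nonzero, while all higher differences vanish, so the minimal degree is 2.

2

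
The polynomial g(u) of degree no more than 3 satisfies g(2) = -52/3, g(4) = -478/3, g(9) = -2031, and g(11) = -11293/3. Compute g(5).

Using the Lagrange interpolation formula with nodes 2, 4, 9, 11:
  L_0(u) = (u - 4)(u - 9)(u - 11) / -126
  L_1(u) = (u - 2)(u - 9)(u - 11) / 70
  L_2(u) = (u - 2)(u - 4)(u - 11) / -70
  L_3(u) = (u - 2)(u - 4)(u - 9) / 126
Then g(u) = -52/3·L_0(u) - 478/3·L_1(u) - 2031·L_2(u) - 11293/3·L_3(u).
Expanding and collecting terms gives g(u) = -3u^3 + (5/3)u^2 + 3u - 6.
Evaluating at u = 5: g(5) = -973/3.

-973/3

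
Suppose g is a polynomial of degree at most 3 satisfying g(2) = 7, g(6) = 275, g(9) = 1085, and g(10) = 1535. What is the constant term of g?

Write g(x) = ax^3 + bx^2 + cx + d. Substituting each data point gives a linear system:
  8a + 4b + 2c + d = 7
  216a + 36b + 6c + d = 275
  729a + 81b + 9c + d = 1085
  1000a + 100b + 10c + d = 1535
Solving the system yields a = 2, b = -5, c = 3, d = 5.
So g(x) = 2x³ - 5x² + 3x + 5.
The constant term is 5.

5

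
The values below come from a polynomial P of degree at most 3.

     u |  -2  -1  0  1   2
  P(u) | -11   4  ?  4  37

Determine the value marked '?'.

1

The 4 known points determine the degree-3 polynomial uniquely.
Write P(u) = au^3 + bu^2 + cu + d. Substituting each data point gives a linear system:
  -8a + 4b - 2c + d = -11
  -a + b - c + d = 4
  a + b + c + d = 4
  8a + 4b + 2c + d = 37
Solving the system yields a = 4, b = 3, c = -4, d = 1.
So P(u) = 4u^3 + 3u^2 - 4u + 1.
Then P(0) = 1.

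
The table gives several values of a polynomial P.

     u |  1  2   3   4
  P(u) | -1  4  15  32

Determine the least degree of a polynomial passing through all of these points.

Forward differences of the values at u = 1, 2, 3, 4:
  P  : -1  4  15  32
  Δ  : 5  11  17
  Δ^2: 6  6
  Δ^3: 0
The second differences are constant (6) and nonzero, while all higher differences vanish, so the minimal degree is 2.

2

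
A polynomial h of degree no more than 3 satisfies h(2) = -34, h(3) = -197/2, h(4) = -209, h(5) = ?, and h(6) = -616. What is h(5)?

On equispaced nodes a degree-3 polynomial has vanishing fourth forward difference, so
  h(2) - 4·h(3) + 6·h(4) - 4·h(5) + h(6) = 0.
Substituting the known values and solving for h(5):
  -4·h(5) = 1510
  h(5) = -755/2.

-755/2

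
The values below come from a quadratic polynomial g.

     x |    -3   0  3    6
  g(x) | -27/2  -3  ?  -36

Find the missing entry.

The 3 known points determine the degree-2 polynomial uniquely.
Write g(x) = ax^2 + bx + c. Substituting each data point gives a linear system:
  9a - 3b + c = -27/2
  c = -3
  36a + 6b + c = -36
Solving the system yields a = -1, b = 1/2, c = -3.
So g(x) = -x^2 + (1/2)x - 3.
Then g(3) = -21/2.

-21/2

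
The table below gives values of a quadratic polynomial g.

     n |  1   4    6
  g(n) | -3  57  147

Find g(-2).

Using the Lagrange interpolation formula with nodes 1, 4, 6:
  L_0(n) = (n - 4)(n - 6) / 15
  L_1(n) = (n - 1)(n - 6) / -6
  L_2(n) = (n - 1)(n - 4) / 10
Then g(n) = -3·L_0(n) + 57·L_1(n) + 147·L_2(n).
Expanding and collecting terms gives g(n) = 5n^2 - 5n - 3.
Evaluating at n = -2: g(-2) = 27.

27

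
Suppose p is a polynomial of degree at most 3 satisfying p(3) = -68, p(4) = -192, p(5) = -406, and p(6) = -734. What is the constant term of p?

4

Write p(s) = as^3 + bs^2 + cs + d. Substituting each data point gives a linear system:
  27a + 9b + 3c + d = -68
  64a + 16b + 4c + d = -192
  125a + 25b + 5c + d = -406
  216a + 36b + 6c + d = -734
Solving the system yields a = -4, b = 3, c = 3, d = 4.
So p(s) = -4s³ + 3s² + 3s + 4.
The constant term is 4.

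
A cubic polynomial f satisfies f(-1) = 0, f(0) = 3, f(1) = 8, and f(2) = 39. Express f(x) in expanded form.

f(x) = 4x^3 + x^2 + 3

Using the Lagrange interpolation formula with nodes -1, 0, 1, 2:
  L_0(x) = x(x - 1)(x - 2) / -6
  L_1(x) = (x + 1)(x - 1)(x - 2) / 2
  L_2(x) = (x + 1)x(x - 2) / -2
  L_3(x) = (x + 1)x(x - 1) / 6
Then f(x) = 0·L_0(x) + 3·L_1(x) + 8·L_2(x) + 39·L_3(x).
Expanding and collecting terms gives f(x) = 4x³ + x² + 3.
Check: f(2) = 39. ✓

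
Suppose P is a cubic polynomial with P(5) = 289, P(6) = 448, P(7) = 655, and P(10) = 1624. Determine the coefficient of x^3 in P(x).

Write P(x) = ax^3 + bx^2 + cx + d. Substituting each data point gives a linear system:
  125a + 25b + 5c + d = 289
  216a + 36b + 6c + d = 448
  343a + 49b + 7c + d = 655
  1000a + 100b + 10c + d = 1624
Solving the system yields a = 1, b = 6, c = 2, d = 4.
So P(x) = x³ + 6x² + 2x + 4.
The leading coefficient is 1.

1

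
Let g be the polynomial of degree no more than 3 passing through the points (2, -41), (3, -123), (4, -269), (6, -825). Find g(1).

Using the Lagrange interpolation formula with nodes 2, 3, 4, 6:
  L_0(u) = (u - 3)(u - 4)(u - 6) / -8
  L_1(u) = (u - 2)(u - 4)(u - 6) / 3
  L_2(u) = (u - 2)(u - 3)(u - 6) / -4
  L_3(u) = (u - 2)(u - 3)(u - 4) / 24
Then g(u) = -41·L_0(u) - 123·L_1(u) - 269·L_2(u) - 825·L_3(u).
Expanding and collecting terms gives g(u) = -3u^3 - 5u^2 + 3.
Evaluating at u = 1: g(1) = -5.

-5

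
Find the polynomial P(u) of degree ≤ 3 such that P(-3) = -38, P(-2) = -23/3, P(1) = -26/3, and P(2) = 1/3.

P(u) = 2u^3 + (1/3)u^2 - 6u - 5

Write P(u) = au^3 + bu^2 + cu + d. Substituting each data point gives a linear system:
  -27a + 9b - 3c + d = -38
  -8a + 4b - 2c + d = -23/3
  a + b + c + d = -26/3
  8a + 4b + 2c + d = 1/3
Solving the system yields a = 2, b = 1/3, c = -6, d = -5.
So P(u) = 2u^3 + (1/3)u^2 - 6u - 5.
Check: P(2) = 1/3. ✓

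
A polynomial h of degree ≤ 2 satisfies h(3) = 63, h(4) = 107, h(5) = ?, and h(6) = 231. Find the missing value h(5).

163

On equispaced nodes a degree-2 polynomial has vanishing third forward difference, so
  - h(3) + 3·h(4) - 3·h(5) + h(6) = 0.
Substituting the known values and solving for h(5):
  -3·h(5) = -489
  h(5) = 163.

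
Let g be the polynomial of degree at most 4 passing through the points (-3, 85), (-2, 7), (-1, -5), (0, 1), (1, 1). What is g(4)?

Forward differences of the values at s = -3, -2, -1, 0, 1:
  g  : 85  7  -5  1  1
  Δ  : -78  -12  6  0
  Δ^2: 66  18  -6
  Δ^3: -48  -24
  Δ^4: 24
The fourth differences are constant, confirming degree 4.
Interpolating (Newton forward form) and evaluating at s = 4 gives g(4) = 85.

85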